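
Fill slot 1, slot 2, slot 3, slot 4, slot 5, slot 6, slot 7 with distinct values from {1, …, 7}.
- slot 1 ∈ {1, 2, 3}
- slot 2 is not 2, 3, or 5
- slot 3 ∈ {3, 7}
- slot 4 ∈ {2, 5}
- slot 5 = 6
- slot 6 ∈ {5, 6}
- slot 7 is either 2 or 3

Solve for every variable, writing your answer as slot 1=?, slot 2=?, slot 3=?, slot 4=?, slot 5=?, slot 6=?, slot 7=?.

slot 1=1, slot 2=4, slot 3=7, slot 4=2, slot 5=6, slot 6=5, slot 7=3

slot 5 must be 6 (only option left). Eliminate 6 elsewhere: slot 2, slot 6.
That leaves slot 6 = 5. Eliminate 5 elsewhere: slot 4.
That leaves slot 4 = 2. Strike 2 from slot 1, slot 7.
slot 7 must be 3 (only option left). Eliminate 3 elsewhere: slot 1, slot 3.
slot 1 has just one choice, so slot 1 = 1. Strike 1 from slot 2.
slot 3's domain is down to {7}, so slot 3 = 7. Remove 7 from slot 2.
slot 2 has just one choice, so slot 2 = 4.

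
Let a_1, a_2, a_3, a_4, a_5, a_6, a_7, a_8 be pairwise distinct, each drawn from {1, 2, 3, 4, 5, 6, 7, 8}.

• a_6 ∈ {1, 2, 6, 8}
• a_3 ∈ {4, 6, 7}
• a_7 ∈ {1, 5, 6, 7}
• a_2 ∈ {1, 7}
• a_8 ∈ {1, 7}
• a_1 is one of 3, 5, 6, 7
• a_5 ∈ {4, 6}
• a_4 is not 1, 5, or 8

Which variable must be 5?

Among the 8 variables, 8 fits only a_6 (and all 8 values in {1, 2, 3, 4, 5, 6, 7, 8} must be used), so a_6 = 8.
The 7 still-open variables draw from only 7 values {1, 2, 3, 4, 5, 6, 7}, so each is used; only a_4 can be 2, hence a_4 = 2.
The 6 still-open variables together cover exactly {1, 3, 4, 5, 6, 7} — 6 values for 6 variables — and 3 appears only in a_1's list, so a_1 = 3.
Among the 5 still-open variables, 5 fits only a_7 (and all 5 values in {1, 4, 5, 6, 7} must be used), so a_7 = 5.

a_7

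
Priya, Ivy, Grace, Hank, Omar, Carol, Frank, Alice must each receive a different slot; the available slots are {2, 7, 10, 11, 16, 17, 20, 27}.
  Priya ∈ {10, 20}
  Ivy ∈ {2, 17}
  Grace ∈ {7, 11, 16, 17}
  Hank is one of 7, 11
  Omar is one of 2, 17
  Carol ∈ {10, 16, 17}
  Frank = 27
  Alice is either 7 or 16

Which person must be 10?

Frank's domain is down to {27}, so Frank = 27.
The 7 still-open variables draw from only 7 values {2, 7, 10, 11, 16, 17, 20}, so each is used; only Priya can be 20, hence Priya = 20.
The 6 still-open variables draw from only 6 values {2, 7, 10, 11, 16, 17}, so each is used; only Carol can be 10, hence Carol = 10.

Carol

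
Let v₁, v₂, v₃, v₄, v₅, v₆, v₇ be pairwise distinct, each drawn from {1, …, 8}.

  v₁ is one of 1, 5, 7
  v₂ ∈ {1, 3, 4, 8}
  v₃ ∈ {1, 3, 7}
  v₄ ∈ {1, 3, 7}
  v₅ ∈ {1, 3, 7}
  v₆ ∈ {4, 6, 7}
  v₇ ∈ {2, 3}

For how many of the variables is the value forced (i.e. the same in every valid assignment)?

The 3 variables v₃, v₄, v₅ are confined to {1, 3, 7}, which locks those values in; drop them from v₁, v₂, v₆, v₇.
That leaves v₁ = 5.
v₇'s domain is down to {2}, so v₇ = 2.
Determined: v₁=5, v₇=2. The other variables each still have more than one consistent value. That makes 2.

2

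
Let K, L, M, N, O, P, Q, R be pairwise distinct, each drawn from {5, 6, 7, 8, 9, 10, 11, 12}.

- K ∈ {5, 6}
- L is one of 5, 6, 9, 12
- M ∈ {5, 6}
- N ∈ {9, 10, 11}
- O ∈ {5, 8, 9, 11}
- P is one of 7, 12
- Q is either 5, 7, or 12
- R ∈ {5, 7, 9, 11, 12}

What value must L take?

9

The 8 variables draw from only 8 values {5, 6, 7, 8, 9, 10, 11, 12}, so each is used; only O can be 8, hence O = 8.
The 7 still-open variables draw from only 7 values {5, 6, 7, 9, 10, 11, 12}, so each is used; only N can be 10, hence N = 10.
Among the 6 still-open variables, 11 fits only R (and all 6 values in {5, 6, 7, 9, 11, 12} must be used), so R = 11.
Among the 5 still-open variables, 9 fits only L (and all 5 values in {5, 6, 7, 9, 12} must be used), so L = 9.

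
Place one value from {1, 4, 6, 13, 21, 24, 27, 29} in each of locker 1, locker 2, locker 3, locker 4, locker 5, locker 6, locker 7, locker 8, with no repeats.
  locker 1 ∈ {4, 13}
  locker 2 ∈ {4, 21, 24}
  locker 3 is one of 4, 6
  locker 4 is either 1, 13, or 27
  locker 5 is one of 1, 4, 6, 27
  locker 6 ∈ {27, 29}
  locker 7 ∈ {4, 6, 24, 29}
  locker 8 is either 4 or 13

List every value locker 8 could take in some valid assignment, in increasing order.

4, 13

Among the 8 variables, 21 fits only locker 2 (and all 8 values in {1, 4, 6, 13, 21, 24, 27, 29} must be used), so locker 2 = 21.
The 7 still-open variables draw from only 7 values {1, 4, 6, 13, 24, 27, 29}, so each is used; only locker 7 can be 24, hence locker 7 = 24.
The 6 still-open variables together cover exactly {1, 4, 6, 13, 27, 29} — 6 values for 6 variables — and 29 appears only in locker 6's list, so locker 6 = 29.
locker 1 and locker 8 share exactly the 2 values {4, 13}; by pigeonhole those values go to them, so strike 4, 13 from locker 3, locker 4, locker 5.
locker 3 has just one choice, so locker 3 = 6. So locker 5 can't be 6.
No further eliminations apply; locker 8 can still be any of 4, 13.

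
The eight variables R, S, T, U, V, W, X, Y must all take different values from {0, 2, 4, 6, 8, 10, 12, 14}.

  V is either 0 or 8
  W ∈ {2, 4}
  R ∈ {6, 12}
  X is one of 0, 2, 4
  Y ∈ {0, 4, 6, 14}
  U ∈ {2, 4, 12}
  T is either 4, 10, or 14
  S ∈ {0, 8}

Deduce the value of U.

12

Among the 8 variables, 10 fits only T (and all 8 values in {0, 2, 4, 6, 8, 10, 12, 14} must be used), so T = 10.
The 7 still-open variables draw from only 7 values {0, 2, 4, 6, 8, 12, 14}, so each is used; only Y can be 14, hence Y = 14.
The 6 still-open variables draw from only 6 values {0, 2, 4, 6, 8, 12}, so each is used; only R can be 6, hence R = 6.
The 5 still-open variables draw from only 5 values {0, 2, 4, 8, 12}, so each is used; only U can be 12, hence U = 12.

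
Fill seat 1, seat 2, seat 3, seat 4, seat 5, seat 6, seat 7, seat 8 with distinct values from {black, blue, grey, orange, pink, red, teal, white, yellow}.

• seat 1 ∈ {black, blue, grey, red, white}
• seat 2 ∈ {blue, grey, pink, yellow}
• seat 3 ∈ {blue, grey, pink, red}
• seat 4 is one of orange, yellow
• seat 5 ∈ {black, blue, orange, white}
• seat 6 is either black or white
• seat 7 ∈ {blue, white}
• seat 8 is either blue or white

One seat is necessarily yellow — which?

The 2 variables seat 7 and seat 8 are confined to {blue, white}, which locks those values in; drop them from seat 1, seat 2, seat 3, seat 5, seat 6.
seat 6 has just one choice, so seat 6 = black. So seat 1, seat 5 can't be black.
seat 5's domain is down to {orange}, so seat 5 = orange. Remove orange from seat 4.
So yellow goes to seat 4.

seat 4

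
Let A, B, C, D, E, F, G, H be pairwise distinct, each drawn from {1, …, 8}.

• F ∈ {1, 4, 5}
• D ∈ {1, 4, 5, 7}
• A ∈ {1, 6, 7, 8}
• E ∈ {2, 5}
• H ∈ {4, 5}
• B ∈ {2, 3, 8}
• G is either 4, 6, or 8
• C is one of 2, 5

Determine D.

Among the 8 variables, 3 fits only B (and all 8 values in {1, 2, 3, 4, 5, 6, 7, 8} must be used), so B = 3.
The 2 variables C and E are confined to {2, 5}, which locks those values in; drop them from D, F, H.
H must be 4 (only option left). Eliminate 4 elsewhere: D, F, G.
F has just one choice, so F = 1. Remove 1 from A, D.
So D = 7.

7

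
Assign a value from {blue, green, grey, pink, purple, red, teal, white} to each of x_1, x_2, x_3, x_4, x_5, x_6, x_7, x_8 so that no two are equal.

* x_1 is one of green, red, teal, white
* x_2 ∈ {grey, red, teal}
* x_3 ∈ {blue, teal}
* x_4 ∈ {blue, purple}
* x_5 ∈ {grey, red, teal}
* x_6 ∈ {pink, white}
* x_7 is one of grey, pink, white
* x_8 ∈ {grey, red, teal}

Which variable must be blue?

x_3

The 8 variables together cover exactly {blue, green, grey, pink, purple, red, teal, white} — 8 values for 8 variables — and green appears only in x_1's list, so x_1 = green.
The 7 still-open variables together cover exactly {blue, grey, pink, purple, red, teal, white} — 7 values for 7 variables — and purple appears only in x_4's list, so x_4 = purple.
Among the 6 still-open variables, blue fits only x_3 (and all 6 values in {blue, grey, pink, red, teal, white} must be used), so x_3 = blue.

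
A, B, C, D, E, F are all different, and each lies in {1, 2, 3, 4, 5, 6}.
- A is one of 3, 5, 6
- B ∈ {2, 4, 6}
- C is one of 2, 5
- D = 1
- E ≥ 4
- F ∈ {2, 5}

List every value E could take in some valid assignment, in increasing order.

D must be 1 (only option left).
The 5 still-open variables together cover exactly {2, 3, 4, 5, 6} — 5 values for 5 variables — and 3 appears only in A's list, so A = 3.
The 2 variables C and F are confined to {2, 5}, which locks those values in; drop them from B, E.
No further eliminations apply; E can still be any of 4, 6.

4, 6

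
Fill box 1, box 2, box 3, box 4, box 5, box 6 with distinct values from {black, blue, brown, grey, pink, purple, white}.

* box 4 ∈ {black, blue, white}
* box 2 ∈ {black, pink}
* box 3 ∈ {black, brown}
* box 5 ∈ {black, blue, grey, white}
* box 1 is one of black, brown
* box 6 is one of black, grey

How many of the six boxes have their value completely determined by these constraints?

Among the 6 variables, pink fits only box 2 (and all 6 values in {black, blue, brown, grey, pink, white} must be used), so box 2 = pink.
box 1 and box 3 share exactly the 2 values {black, brown}; by pigeonhole those values go to them, so strike black, brown from box 4, box 5, box 6.
That leaves box 6 = grey. Remove grey from box 5.
Determined: box 2=pink, box 6=grey. The other boxes each still have more than one consistent value. That makes 2.

2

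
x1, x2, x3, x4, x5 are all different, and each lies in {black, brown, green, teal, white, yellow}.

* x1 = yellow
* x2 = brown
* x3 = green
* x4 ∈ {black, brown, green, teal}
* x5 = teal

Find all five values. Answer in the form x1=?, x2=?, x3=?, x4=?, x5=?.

x1 has just one choice, so x1 = yellow.
x2's domain is down to {brown}, so x2 = brown. Eliminate brown elsewhere: x4.
That leaves x3 = green. Eliminate green elsewhere: x4.
x5's domain is down to {teal}, so x5 = teal. So x4 can't be teal.
x4's domain is down to {black}, so x4 = black.

x1=yellow, x2=brown, x3=green, x4=black, x5=teal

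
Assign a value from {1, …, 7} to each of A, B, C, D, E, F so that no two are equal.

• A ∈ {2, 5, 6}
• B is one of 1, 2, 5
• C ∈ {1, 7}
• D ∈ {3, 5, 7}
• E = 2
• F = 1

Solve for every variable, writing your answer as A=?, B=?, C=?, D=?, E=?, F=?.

E must be 2 (only option left). Eliminate 2 elsewhere: A, B.
F has just one choice, so F = 1. So B, C can't be 1.
B's domain is down to {5}, so B = 5. Strike 5 from A, D.
C must be 7 (only option left). Strike 7 from D.
D must be 3 (only option left).
A's domain is down to {6}, so A = 6.

A=6, B=5, C=7, D=3, E=2, F=1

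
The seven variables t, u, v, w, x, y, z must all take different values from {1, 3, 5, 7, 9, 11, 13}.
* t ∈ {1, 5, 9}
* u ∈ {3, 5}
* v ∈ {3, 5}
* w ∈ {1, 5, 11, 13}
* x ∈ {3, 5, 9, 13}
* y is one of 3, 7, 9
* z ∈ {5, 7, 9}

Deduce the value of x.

13

The 7 variables together cover exactly {1, 3, 5, 7, 9, 11, 13} — 7 values for 7 variables — and 11 appears only in w's list, so w = 11.
Among the 6 still-open variables, 1 fits only t (and all 6 values in {1, 3, 5, 7, 9, 13} must be used), so t = 1.
The 5 still-open variables draw from only 5 values {3, 5, 7, 9, 13}, so each is used; only x can be 13, hence x = 13.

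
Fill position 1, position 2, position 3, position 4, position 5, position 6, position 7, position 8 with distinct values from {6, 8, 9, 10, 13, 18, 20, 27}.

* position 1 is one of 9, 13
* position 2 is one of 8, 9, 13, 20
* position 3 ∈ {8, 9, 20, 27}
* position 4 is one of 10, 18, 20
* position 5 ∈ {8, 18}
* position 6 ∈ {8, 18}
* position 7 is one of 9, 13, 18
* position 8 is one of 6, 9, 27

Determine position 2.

20

Among the 8 variables, 6 fits only position 8 (and all 8 values in {6, 8, 9, 10, 13, 18, 20, 27} must be used), so position 8 = 6.
The 7 still-open variables draw from only 7 values {8, 9, 10, 13, 18, 20, 27}, so each is used; only position 4 can be 10, hence position 4 = 10.
The 6 still-open variables draw from only 6 values {8, 9, 13, 18, 20, 27}, so each is used; only position 3 can be 27, hence position 3 = 27.
The 5 still-open variables together cover exactly {8, 9, 13, 18, 20} — 5 values for 5 variables — and 20 appears only in position 2's list, so position 2 = 20.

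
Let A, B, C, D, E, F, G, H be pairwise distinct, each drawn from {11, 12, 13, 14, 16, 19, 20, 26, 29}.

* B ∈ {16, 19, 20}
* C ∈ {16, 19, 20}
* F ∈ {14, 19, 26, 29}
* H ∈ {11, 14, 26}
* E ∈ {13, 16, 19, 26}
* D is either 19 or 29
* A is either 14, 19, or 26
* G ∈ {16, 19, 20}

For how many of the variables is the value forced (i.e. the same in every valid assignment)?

The 8 variables draw from only 8 values {11, 13, 14, 16, 19, 20, 26, 29}, so each is used; only H can be 11, hence H = 11.
The 7 still-open variables draw from only 7 values {13, 14, 16, 19, 20, 26, 29}, so each is used; only E can be 13, hence E = 13.
B, C, G share exactly the 3 values {16, 19, 20}; by pigeonhole those values go to them, so strike 16, 19, 20 from A, D, F.
D's domain is down to {29}, so D = 29. Remove 29 from F.
Determined: D=29, E=13, H=11. The other variables each still have more than one consistent value. That makes 3.

3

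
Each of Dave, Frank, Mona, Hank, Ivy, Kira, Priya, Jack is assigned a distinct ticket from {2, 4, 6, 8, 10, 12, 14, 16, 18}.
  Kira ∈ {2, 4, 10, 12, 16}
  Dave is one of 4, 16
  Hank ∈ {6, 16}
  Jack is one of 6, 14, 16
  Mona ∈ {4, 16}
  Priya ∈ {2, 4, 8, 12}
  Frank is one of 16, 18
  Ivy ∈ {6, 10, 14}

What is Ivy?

10

The 2 variables Dave and Mona are confined to {4, 16}, which locks those values in; drop them from Frank, Hank, Kira, Priya, Jack.
Frank must be 18 (only option left).
Hank has just one choice, so Hank = 6. So Ivy, Jack can't be 6.
Jack's domain is down to {14}, so Jack = 14. Eliminate 14 elsewhere: Ivy.
So Ivy = 10.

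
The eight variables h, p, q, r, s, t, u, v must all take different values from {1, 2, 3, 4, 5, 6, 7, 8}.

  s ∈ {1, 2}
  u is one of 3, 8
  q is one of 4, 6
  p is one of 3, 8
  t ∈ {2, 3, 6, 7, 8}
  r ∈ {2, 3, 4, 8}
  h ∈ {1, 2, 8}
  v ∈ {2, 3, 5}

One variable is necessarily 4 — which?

r

Among the 8 variables, 5 fits only v (and all 8 values in {1, 2, 3, 4, 5, 6, 7, 8} must be used), so v = 5.
The 7 still-open variables together cover exactly {1, 2, 3, 4, 6, 7, 8} — 7 values for 7 variables — and 7 appears only in t's list, so t = 7.
The 6 still-open variables draw from only 6 values {1, 2, 3, 4, 6, 8}, so each is used; only q can be 6, hence q = 6.
The 5 still-open variables together cover exactly {1, 2, 3, 4, 8} — 5 values for 5 variables — and 4 appears only in r's list, so r = 4.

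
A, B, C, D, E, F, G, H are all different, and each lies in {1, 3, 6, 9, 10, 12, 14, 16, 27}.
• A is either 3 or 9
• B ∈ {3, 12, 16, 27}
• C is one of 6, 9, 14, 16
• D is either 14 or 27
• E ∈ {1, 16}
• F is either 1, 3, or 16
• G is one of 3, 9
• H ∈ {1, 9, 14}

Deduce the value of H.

Among the 8 variables, 6 fits only C (and all 8 values in {1, 3, 6, 9, 12, 14, 16, 27} must be used), so C = 6.
The 7 still-open variables draw from only 7 values {1, 3, 9, 12, 14, 16, 27}, so each is used; only B can be 12, hence B = 12.
Among the 6 still-open variables, 27 fits only D (and all 6 values in {1, 3, 9, 14, 16, 27} must be used), so D = 27.
Among the 5 still-open variables, 14 fits only H (and all 5 values in {1, 3, 9, 14, 16} must be used), so H = 14.

14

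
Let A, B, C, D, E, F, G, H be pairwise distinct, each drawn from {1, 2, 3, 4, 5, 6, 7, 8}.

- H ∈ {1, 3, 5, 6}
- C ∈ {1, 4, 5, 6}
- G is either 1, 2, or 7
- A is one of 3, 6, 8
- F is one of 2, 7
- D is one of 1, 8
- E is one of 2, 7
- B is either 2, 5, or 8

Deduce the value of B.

5

The 8 variables draw from only 8 values {1, 2, 3, 4, 5, 6, 7, 8}, so each is used; only C can be 4, hence C = 4.
E and F share exactly the 2 values {2, 7}; by pigeonhole those values go to them, so strike 2, 7 from B, G.
G's domain is down to {1}, so G = 1. Remove 1 from D, H.
D's domain is down to {8}, so D = 8. Remove 8 from A, B.
So B = 5.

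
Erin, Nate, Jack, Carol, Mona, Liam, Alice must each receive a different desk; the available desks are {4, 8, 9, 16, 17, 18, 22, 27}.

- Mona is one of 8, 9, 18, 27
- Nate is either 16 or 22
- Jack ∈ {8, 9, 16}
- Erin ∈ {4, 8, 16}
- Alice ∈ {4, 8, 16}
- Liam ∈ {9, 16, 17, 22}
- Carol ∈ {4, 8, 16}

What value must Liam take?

17

The 3 variables Erin, Carol, Alice are confined to {4, 8, 16}, which locks those values in; drop them from Nate, Jack, Mona, Liam.
Nate has just one choice, so Nate = 22. So Liam can't be 22.
Jack's domain is down to {9}, so Jack = 9. So Mona, Liam can't be 9.
So Liam = 17.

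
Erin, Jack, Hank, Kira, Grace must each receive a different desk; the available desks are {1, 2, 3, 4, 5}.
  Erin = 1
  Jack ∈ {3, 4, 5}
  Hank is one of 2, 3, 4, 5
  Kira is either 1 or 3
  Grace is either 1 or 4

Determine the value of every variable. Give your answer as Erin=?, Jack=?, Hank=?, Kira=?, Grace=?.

Erin=1, Jack=5, Hank=2, Kira=3, Grace=4

Erin must be 1 (only option left). Strike 1 from Kira, Grace.
That leaves Kira = 3. Remove 3 from Jack, Hank.
Grace's domain is down to {4}, so Grace = 4. Remove 4 from Jack, Hank.
Jack has just one choice, so Jack = 5. Remove 5 from Hank.
Hank's domain is down to {2}, so Hank = 2.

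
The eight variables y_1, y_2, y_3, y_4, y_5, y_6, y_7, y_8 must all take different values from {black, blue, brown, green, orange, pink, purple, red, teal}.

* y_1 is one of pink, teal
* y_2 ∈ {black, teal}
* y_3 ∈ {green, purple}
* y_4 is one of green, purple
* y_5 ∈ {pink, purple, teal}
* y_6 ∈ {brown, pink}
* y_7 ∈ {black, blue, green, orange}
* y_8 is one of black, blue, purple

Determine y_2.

black

The 8 variables draw from only 8 values {black, blue, brown, green, orange, pink, purple, teal}, so each is used; only y_6 can be brown, hence y_6 = brown.
Among the 7 still-open variables, orange fits only y_7 (and all 7 values in {black, blue, green, orange, pink, purple, teal} must be used), so y_7 = orange.
The 6 still-open variables together cover exactly {black, blue, green, pink, purple, teal} — 6 values for 6 variables — and blue appears only in y_8's list, so y_8 = blue.
The 5 still-open variables together cover exactly {black, green, pink, purple, teal} — 5 values for 5 variables — and black appears only in y_2's list, so y_2 = black.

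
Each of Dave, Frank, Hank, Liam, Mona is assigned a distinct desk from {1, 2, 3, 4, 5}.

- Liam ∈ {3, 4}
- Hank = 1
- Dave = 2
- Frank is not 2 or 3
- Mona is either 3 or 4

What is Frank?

5

Dave must be 2 (only option left).
That leaves Hank = 1. Strike 1 from Frank.
The 3 still-open variables draw from only 3 values {3, 4, 5}, so each is used; only Frank can be 5, hence Frank = 5.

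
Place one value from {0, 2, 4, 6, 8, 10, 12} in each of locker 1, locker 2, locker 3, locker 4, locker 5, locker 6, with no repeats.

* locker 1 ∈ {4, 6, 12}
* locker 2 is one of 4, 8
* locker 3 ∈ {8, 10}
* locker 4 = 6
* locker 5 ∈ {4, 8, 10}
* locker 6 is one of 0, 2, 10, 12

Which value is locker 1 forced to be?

locker 4 must be 6 (only option left). So locker 1 can't be 6.
locker 2, locker 3, locker 5 share exactly the 3 values {4, 8, 10}; by pigeonhole those values go to them, so strike 4, 8, 10 from locker 1, locker 6.
So locker 1 = 12.

12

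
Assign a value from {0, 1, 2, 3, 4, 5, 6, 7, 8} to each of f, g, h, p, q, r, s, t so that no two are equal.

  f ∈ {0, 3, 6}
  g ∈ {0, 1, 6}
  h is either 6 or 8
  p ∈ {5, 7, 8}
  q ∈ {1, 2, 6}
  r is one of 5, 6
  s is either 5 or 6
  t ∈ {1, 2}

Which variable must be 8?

The 8 variables draw from only 8 values {0, 1, 2, 3, 5, 6, 7, 8}, so each is used; only f can be 3, hence f = 3.
The 7 still-open variables together cover exactly {0, 1, 2, 5, 6, 7, 8} — 7 values for 7 variables — and 0 appears only in g's list, so g = 0.
Among the 6 still-open variables, 7 fits only p (and all 6 values in {1, 2, 5, 6, 7, 8} must be used), so p = 7.
Among the 5 still-open variables, 8 fits only h (and all 5 values in {1, 2, 5, 6, 8} must be used), so h = 8.

h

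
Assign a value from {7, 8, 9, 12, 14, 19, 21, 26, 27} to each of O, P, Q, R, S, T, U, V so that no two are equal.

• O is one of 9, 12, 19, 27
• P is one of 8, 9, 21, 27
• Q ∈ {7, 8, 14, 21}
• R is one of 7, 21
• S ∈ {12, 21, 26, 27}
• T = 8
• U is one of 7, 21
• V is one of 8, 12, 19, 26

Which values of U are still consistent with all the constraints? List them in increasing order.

T's domain is down to {8}, so T = 8. Remove 8 from P, Q, V.
R and U share exactly the 2 values {7, 21}; by pigeonhole those values go to them, so strike 7, 21 from P, Q, S.
Q's domain is down to {14}, so Q = 14.
No further eliminations apply; U can still be any of 7, 21.

7, 21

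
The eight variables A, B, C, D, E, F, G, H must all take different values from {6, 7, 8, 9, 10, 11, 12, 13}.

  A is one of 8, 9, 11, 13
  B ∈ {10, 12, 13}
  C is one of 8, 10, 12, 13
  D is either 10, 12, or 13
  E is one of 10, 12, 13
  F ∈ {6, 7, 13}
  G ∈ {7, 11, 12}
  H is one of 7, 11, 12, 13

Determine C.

8

The 8 variables draw from only 8 values {6, 7, 8, 9, 10, 11, 12, 13}, so each is used; only F can be 6, hence F = 6.
The 7 still-open variables draw from only 7 values {7, 8, 9, 10, 11, 12, 13}, so each is used; only A can be 9, hence A = 9.
The 6 still-open variables together cover exactly {7, 8, 10, 11, 12, 13} — 6 values for 6 variables — and 8 appears only in C's list, so C = 8.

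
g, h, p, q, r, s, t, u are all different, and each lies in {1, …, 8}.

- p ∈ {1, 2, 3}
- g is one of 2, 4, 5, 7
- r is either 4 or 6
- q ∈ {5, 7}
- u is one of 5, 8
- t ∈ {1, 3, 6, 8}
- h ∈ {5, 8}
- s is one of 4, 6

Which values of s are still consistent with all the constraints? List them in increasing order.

4, 6

The 2 variables h and u are confined to {5, 8}, which locks those values in; drop them from g, q, t.
q must be 7 (only option left). So g can't be 7.
r and s share exactly the 2 values {4, 6}; by pigeonhole those values go to them, so strike 4, 6 from g, t.
That leaves g = 2. Remove 2 from p.
No further eliminations apply; s can still be any of 4, 6.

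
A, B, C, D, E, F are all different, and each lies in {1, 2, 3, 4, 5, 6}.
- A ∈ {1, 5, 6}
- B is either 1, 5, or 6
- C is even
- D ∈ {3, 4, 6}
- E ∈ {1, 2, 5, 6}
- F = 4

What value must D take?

F must be 4 (only option left). Strike 4 from C, D.
The 5 still-open variables draw from only 5 values {1, 2, 3, 5, 6}, so each is used; only D can be 3, hence D = 3.

3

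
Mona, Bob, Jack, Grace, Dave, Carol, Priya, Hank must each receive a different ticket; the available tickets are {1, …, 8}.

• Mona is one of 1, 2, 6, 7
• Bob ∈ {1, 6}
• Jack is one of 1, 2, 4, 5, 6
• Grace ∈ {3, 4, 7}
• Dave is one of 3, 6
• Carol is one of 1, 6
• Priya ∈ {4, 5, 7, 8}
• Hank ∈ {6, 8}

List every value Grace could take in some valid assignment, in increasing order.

4, 7

Bob and Carol between them cover only {1, 6} — a naked pair. Remove those values from Mona, Jack, Dave, Hank.
That leaves Dave = 3. So Grace can't be 3.
Hank's domain is down to {8}, so Hank = 8. Strike 8 from Priya.
No further eliminations apply; Grace can still be any of 4, 7.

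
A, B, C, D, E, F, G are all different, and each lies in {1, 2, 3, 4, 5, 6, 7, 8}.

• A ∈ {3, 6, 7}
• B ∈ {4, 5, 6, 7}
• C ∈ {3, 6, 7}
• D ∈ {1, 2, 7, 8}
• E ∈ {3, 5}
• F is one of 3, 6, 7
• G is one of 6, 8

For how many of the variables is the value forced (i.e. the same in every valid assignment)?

A, C, F share exactly the 3 values {3, 6, 7}; by pigeonhole those values go to them, so strike 3, 6, 7 from B, D, E, G.
E's domain is down to {5}, so E = 5. So B can't be 5.
That leaves G = 8. Remove 8 from D.
B has just one choice, so B = 4.
Determined: B=4, E=5, G=8. The other variables each still have more than one consistent value. That makes 3.

3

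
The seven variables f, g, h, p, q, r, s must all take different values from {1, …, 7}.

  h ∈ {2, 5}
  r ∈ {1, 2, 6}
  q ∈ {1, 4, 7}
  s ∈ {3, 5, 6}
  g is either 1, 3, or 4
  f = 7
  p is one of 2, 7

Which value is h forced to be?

5

f must be 7 (only option left). Strike 7 from p, q.
p must be 2 (only option left). Eliminate 2 elsewhere: h, r.
So h = 5.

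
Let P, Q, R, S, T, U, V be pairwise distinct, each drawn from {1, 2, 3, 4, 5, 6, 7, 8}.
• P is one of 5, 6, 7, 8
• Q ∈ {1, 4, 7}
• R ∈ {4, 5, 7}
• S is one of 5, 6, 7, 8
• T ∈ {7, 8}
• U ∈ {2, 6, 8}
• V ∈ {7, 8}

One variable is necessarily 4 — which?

R

Among the 7 variables, 1 fits only Q (and all 7 values in {1, 2, 4, 5, 6, 7, 8} must be used), so Q = 1.
The 6 still-open variables draw from only 6 values {2, 4, 5, 6, 7, 8}, so each is used; only U can be 2, hence U = 2.
Among the 5 still-open variables, 4 fits only R (and all 5 values in {4, 5, 6, 7, 8} must be used), so R = 4.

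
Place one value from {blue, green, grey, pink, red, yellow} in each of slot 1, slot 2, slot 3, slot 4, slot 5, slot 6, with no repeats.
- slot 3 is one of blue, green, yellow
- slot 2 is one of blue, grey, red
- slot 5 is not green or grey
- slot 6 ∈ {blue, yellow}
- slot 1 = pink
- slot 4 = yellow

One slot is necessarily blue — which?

slot 1's domain is down to {pink}, so slot 1 = pink. Eliminate pink elsewhere: slot 5.
slot 4's domain is down to {yellow}, so slot 4 = yellow. Eliminate yellow elsewhere: slot 3, slot 5, slot 6.
So blue goes to slot 6.

slot 6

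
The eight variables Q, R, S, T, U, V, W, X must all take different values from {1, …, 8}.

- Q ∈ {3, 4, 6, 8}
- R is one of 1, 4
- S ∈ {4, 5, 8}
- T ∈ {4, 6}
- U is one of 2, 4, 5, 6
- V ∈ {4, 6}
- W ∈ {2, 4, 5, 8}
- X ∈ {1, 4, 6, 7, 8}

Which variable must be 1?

The 8 variables draw from only 8 values {1, 2, 3, 4, 5, 6, 7, 8}, so each is used; only Q can be 3, hence Q = 3.
The 7 still-open variables draw from only 7 values {1, 2, 4, 5, 6, 7, 8}, so each is used; only X can be 7, hence X = 7.
The 6 still-open variables draw from only 6 values {1, 2, 4, 5, 6, 8}, so each is used; only R can be 1, hence R = 1.

R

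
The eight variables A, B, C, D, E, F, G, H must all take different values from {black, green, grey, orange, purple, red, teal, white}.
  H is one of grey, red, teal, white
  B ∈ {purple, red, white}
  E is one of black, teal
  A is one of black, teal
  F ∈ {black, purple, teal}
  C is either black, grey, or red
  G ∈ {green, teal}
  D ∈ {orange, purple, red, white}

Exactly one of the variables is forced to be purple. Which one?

F

Among the 8 variables, green fits only G (and all 8 values in {black, green, grey, orange, purple, red, teal, white} must be used), so G = green.
The 7 still-open variables draw from only 7 values {black, grey, orange, purple, red, teal, white}, so each is used; only D can be orange, hence D = orange.
The 2 variables A and E are confined to {black, teal}, which locks those values in; drop them from C, F, H.
So purple goes to F.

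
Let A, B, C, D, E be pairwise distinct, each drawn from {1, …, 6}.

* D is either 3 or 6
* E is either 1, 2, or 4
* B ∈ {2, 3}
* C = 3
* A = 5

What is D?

6

A must be 5 (only option left).
C must be 3 (only option left). So B, D can't be 3.
So D = 6.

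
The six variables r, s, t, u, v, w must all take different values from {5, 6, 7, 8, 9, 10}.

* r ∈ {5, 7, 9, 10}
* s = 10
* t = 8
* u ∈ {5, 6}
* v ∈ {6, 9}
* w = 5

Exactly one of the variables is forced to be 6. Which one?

u

s's domain is down to {10}, so s = 10. So r can't be 10.
t's domain is down to {8}, so t = 8.
w must be 5 (only option left). Eliminate 5 elsewhere: r, u.
So 6 goes to u.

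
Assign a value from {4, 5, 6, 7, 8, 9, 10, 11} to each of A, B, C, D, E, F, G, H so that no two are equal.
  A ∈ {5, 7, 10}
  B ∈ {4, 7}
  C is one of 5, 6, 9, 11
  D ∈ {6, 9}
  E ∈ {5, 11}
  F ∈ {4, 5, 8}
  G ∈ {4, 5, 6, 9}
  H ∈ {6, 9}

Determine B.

7

The 8 variables together cover exactly {4, 5, 6, 7, 8, 9, 10, 11} — 8 values for 8 variables — and 8 appears only in F's list, so F = 8.
The 7 still-open variables draw from only 7 values {4, 5, 6, 7, 9, 10, 11}, so each is used; only A can be 10, hence A = 10.
The 6 still-open variables together cover exactly {4, 5, 6, 7, 9, 11} — 6 values for 6 variables — and 7 appears only in B's list, so B = 7.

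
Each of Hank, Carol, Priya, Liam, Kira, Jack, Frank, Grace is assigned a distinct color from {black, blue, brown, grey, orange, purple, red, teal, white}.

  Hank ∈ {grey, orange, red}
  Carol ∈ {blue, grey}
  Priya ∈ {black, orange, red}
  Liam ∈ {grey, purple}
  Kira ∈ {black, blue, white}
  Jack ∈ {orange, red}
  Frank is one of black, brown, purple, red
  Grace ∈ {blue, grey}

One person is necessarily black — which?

Priya

The 8 variables draw from only 8 values {black, blue, brown, grey, orange, purple, red, white}, so each is used; only Frank can be brown, hence Frank = brown.
Among the 7 still-open variables, purple fits only Liam (and all 7 values in {black, blue, grey, orange, purple, red, white} must be used), so Liam = purple.
The 6 still-open variables draw from only 6 values {black, blue, grey, orange, red, white}, so each is used; only Kira can be white, hence Kira = white.
Among the 5 still-open variables, black fits only Priya (and all 5 values in {black, blue, grey, orange, red} must be used), so Priya = black.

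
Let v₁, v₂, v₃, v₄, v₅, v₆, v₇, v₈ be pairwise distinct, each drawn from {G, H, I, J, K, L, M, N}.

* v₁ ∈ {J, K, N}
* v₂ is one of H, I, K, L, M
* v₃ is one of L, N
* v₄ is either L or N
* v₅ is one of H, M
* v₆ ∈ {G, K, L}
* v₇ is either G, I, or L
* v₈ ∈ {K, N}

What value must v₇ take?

I

Among the 8 variables, J fits only v₁ (and all 8 values in {G, H, I, J, K, L, M, N} must be used), so v₁ = J.
The 2 variables v₃ and v₄ are confined to {L, N}, which locks those values in; drop them from v₂, v₆, v₇, v₈.
v₈'s domain is down to {K}, so v₈ = K. Remove K from v₂, v₆.
v₆ must be G (only option left). Eliminate G elsewhere: v₇.
So v₇ = I.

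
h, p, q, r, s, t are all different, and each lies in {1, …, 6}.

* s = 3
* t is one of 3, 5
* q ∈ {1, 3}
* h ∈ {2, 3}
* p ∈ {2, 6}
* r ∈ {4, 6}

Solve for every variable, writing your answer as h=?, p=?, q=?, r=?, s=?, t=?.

h=2, p=6, q=1, r=4, s=3, t=5

s has just one choice, so s = 3. Strike 3 from h, q, t.
t has just one choice, so t = 5.
h has just one choice, so h = 2. Eliminate 2 elsewhere: p.
p has just one choice, so p = 6. Strike 6 from r.
q has just one choice, so q = 1.
r has just one choice, so r = 4.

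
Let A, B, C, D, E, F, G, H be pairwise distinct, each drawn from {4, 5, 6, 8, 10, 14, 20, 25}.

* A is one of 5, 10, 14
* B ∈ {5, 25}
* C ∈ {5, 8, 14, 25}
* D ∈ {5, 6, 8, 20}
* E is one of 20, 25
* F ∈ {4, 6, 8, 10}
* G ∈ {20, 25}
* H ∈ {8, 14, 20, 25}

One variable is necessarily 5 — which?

B

The 8 variables draw from only 8 values {4, 5, 6, 8, 10, 14, 20, 25}, so each is used; only F can be 4, hence F = 4.
The 7 still-open variables together cover exactly {5, 6, 8, 10, 14, 20, 25} — 7 values for 7 variables — and 6 appears only in D's list, so D = 6.
The 6 still-open variables draw from only 6 values {5, 8, 10, 14, 20, 25}, so each is used; only A can be 10, hence A = 10.
E and G between them cover only {20, 25} — a naked pair. Remove those values from B, C, H.
So 5 goes to B.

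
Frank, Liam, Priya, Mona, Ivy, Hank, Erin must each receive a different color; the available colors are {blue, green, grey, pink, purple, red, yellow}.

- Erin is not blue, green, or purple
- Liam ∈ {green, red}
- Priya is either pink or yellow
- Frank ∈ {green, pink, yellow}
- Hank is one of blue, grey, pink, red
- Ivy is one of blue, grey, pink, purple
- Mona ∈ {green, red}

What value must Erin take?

grey

Among the 7 variables, purple fits only Ivy (and all 7 values in {blue, green, grey, pink, purple, red, yellow} must be used), so Ivy = purple.
Among the 6 still-open variables, blue fits only Hank (and all 6 values in {blue, green, grey, pink, red, yellow} must be used), so Hank = blue.
Among the 5 still-open variables, grey fits only Erin (and all 5 values in {green, grey, pink, red, yellow} must be used), so Erin = grey.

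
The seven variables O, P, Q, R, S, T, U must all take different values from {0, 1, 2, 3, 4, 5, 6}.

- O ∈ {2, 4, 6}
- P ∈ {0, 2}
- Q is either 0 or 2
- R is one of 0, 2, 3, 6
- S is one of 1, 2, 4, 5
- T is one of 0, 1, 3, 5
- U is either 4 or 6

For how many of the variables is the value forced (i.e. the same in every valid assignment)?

1

P and Q share exactly the 2 values {0, 2}; by pigeonhole those values go to them, so strike 0, 2 from O, R, S, T.
O and U between them cover only {4, 6} — a naked pair. Remove those values from R, S.
R has just one choice, so R = 3. Eliminate 3 elsewhere: T.
Determined: R=3. The other variables each still have more than one consistent value. That makes 1.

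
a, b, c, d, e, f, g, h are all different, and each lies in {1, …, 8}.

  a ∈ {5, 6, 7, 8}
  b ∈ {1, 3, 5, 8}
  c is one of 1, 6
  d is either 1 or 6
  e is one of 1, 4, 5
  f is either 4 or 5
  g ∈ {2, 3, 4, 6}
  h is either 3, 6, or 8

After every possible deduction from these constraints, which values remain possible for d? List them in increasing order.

1, 6

The 8 variables draw from only 8 values {1, 2, 3, 4, 5, 6, 7, 8}, so each is used; only g can be 2, hence g = 2.
The 7 still-open variables together cover exactly {1, 3, 4, 5, 6, 7, 8} — 7 values for 7 variables — and 7 appears only in a's list, so a = 7.
c and d between them cover only {1, 6} — a naked pair. Remove those values from b, e, h.
e and f share exactly the 2 values {4, 5}; by pigeonhole those values go to them, so strike 4, 5 from b.
No further eliminations apply; d can still be any of 1, 6.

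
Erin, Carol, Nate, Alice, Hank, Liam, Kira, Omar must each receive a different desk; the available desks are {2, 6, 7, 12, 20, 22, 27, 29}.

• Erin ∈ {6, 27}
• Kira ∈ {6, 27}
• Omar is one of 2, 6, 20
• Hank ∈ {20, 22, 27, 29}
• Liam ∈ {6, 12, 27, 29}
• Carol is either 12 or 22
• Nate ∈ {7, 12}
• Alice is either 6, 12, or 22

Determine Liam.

29

Among the 8 variables, 2 fits only Omar (and all 8 values in {2, 6, 7, 12, 20, 22, 27, 29} must be used), so Omar = 2.
Among the 7 still-open variables, 7 fits only Nate (and all 7 values in {6, 7, 12, 20, 22, 27, 29} must be used), so Nate = 7.
Among the 6 still-open variables, 20 fits only Hank (and all 6 values in {6, 12, 20, 22, 27, 29} must be used), so Hank = 20.
The 5 still-open variables together cover exactly {6, 12, 22, 27, 29} — 5 values for 5 variables — and 29 appears only in Liam's list, so Liam = 29.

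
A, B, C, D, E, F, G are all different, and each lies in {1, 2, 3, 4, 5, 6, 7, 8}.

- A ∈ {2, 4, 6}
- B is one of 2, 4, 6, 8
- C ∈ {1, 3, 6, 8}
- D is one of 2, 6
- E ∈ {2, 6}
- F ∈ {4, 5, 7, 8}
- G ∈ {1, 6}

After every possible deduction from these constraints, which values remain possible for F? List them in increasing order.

5, 7

D and E share exactly the 2 values {2, 6}; by pigeonhole those values go to them, so strike 2, 6 from A, B, C, G.
A has just one choice, so A = 4. So B, F can't be 4.
B must be 8 (only option left). Eliminate 8 elsewhere: C, F.
That leaves G = 1. Remove 1 from C.
C must be 3 (only option left).
No further eliminations apply; F can still be any of 5, 7.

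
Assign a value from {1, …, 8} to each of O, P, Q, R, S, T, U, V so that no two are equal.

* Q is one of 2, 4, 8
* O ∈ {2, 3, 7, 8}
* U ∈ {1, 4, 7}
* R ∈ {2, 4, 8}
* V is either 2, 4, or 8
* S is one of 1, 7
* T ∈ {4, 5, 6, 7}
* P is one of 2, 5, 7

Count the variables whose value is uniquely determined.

The 8 variables together cover exactly {1, 2, 3, 4, 5, 6, 7, 8} — 8 values for 8 variables — and 3 appears only in O's list, so O = 3.
Among the 7 still-open variables, 6 fits only T (and all 7 values in {1, 2, 4, 5, 6, 7, 8} must be used), so T = 6.
Among the 6 still-open variables, 5 fits only P (and all 6 values in {1, 2, 4, 5, 7, 8} must be used), so P = 5.
The 3 variables Q, R, V are confined to {2, 4, 8}, which locks those values in; drop them from U.
Determined: O=3, P=5, T=6. The other variables each still have more than one consistent value. That makes 3.

3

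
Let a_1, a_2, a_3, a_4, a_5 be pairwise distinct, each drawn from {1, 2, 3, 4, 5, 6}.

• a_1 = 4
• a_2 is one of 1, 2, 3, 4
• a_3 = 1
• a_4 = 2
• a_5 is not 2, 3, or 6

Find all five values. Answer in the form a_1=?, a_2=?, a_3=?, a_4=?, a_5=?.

a_1 has just one choice, so a_1 = 4. Strike 4 from a_2, a_5.
a_3's domain is down to {1}, so a_3 = 1. Strike 1 from a_2, a_5.
a_4's domain is down to {2}, so a_4 = 2. Strike 2 from a_2.
a_5's domain is down to {5}, so a_5 = 5.
a_2 must be 3 (only option left).

a_1=4, a_2=3, a_3=1, a_4=2, a_5=5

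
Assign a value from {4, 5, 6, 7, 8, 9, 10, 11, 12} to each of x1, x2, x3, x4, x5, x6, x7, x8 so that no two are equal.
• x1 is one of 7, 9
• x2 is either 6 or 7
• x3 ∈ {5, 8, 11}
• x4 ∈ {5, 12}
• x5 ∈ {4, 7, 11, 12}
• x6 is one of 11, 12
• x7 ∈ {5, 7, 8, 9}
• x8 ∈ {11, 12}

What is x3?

Among the 8 variables, 4 fits only x5 (and all 8 values in {4, 5, 6, 7, 8, 9, 11, 12} must be used), so x5 = 4.
The 7 still-open variables draw from only 7 values {5, 6, 7, 8, 9, 11, 12}, so each is used; only x2 can be 6, hence x2 = 6.
x6 and x8 between them cover only {11, 12} — a naked pair. Remove those values from x3, x4.
x4 must be 5 (only option left). So x3, x7 can't be 5.
So x3 = 8.

8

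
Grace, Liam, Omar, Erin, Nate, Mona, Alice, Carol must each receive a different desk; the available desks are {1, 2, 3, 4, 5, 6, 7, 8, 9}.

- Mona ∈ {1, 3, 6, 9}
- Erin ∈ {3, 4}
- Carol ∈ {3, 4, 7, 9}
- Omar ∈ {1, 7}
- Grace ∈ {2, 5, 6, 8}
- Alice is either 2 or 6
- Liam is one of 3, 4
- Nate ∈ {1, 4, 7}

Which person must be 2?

Alice

Liam and Erin between them cover only {3, 4} — a naked pair. Remove those values from Nate, Mona, Carol.
The 2 variables Omar and Nate are confined to {1, 7}, which locks those values in; drop them from Mona, Carol.
Carol's domain is down to {9}, so Carol = 9. Eliminate 9 elsewhere: Mona.
Mona has just one choice, so Mona = 6. So Grace, Alice can't be 6.
So 2 goes to Alice.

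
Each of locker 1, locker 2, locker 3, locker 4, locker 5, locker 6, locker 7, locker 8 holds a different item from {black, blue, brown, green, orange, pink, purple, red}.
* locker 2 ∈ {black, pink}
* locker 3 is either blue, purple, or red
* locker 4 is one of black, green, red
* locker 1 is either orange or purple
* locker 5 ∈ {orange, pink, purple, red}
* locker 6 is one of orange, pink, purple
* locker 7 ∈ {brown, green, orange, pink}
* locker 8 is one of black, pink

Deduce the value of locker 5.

red

The 8 variables together cover exactly {black, blue, brown, green, orange, pink, purple, red} — 8 values for 8 variables — and blue appears only in locker 3's list, so locker 3 = blue.
The 7 still-open variables draw from only 7 values {black, brown, green, orange, pink, purple, red}, so each is used; only locker 7 can be brown, hence locker 7 = brown.
Among the 6 still-open variables, green fits only locker 4 (and all 6 values in {black, green, orange, pink, purple, red} must be used), so locker 4 = green.
The 5 still-open variables draw from only 5 values {black, orange, pink, purple, red}, so each is used; only locker 5 can be red, hence locker 5 = red.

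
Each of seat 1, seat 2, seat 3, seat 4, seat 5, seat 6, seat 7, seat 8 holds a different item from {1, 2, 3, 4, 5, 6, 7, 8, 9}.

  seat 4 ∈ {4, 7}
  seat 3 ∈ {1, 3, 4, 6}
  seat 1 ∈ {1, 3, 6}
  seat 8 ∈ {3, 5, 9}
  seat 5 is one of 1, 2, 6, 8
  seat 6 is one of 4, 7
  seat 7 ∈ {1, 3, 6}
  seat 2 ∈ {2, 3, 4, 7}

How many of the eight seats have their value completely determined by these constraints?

The 2 variables seat 4 and seat 6 are confined to {4, 7}, which locks those values in; drop them from seat 2, seat 3.
seat 1, seat 3, seat 7 share exactly the 3 values {1, 3, 6}; by pigeonhole those values go to them, so strike 1, 3, 6 from seat 2, seat 5, seat 8.
seat 2 has just one choice, so seat 2 = 2. So seat 5 can't be 2.
seat 5's domain is down to {8}, so seat 5 = 8.
Determined: seat 2=2, seat 5=8. The other seats each still have more than one consistent value. That makes 2.

2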